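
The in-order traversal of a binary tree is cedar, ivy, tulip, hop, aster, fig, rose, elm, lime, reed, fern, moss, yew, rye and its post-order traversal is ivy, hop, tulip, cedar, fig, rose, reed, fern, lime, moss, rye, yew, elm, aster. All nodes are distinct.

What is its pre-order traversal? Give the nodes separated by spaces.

aster cedar tulip ivy hop elm rose fig yew moss lime fern reed rye

The last element of post-order is the root; it splits in-order into left and right subtrees.
Root aster: left subtree has 4 nodes {cedar, ivy, tulip, hop}, right has 9 {fig, rose, elm, lime, reed, fern, moss, yew, rye}.
  Root cedar: left subtree has 0 nodes { }, right has 3 {ivy, tulip, hop}.
    Root tulip: left subtree has 1 node {ivy}, right has 1 {hop}.
  Root elm: left subtree has 2 nodes {fig, rose}, right has 6 {lime, reed, fern, moss, yew, rye}.
    Root rose: left subtree has 1 node {fig}, right has 0 { }.
    Root yew: left subtree has 4 nodes {lime, reed, fern, moss}, right has 1 {rye}.
      Root moss: left subtree has 3 nodes {lime, reed, fern}, right has 0 { }.
        Root lime: left subtree has 0 nodes { }, right has 2 {reed, fern}.
          Root fern: left subtree has 1 node {reed}, right has 0 { }.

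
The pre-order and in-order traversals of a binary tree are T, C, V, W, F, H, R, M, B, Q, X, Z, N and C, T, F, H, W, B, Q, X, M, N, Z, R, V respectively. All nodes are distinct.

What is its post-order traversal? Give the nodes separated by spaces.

The first element of pre-order is the root; it splits in-order into left and right subtrees.
Root T: left subtree has 1 node {C}, right has 11 {F, H, W, B, Q, X, M, N, Z, R, V}.
  Root V: left subtree has 10 nodes {F, H, W, B, Q, X, M, N, Z, R}, right has 0 { }.
    Root W: left subtree has 2 nodes {F, H}, right has 7 {B, Q, X, M, N, Z, R}.
      Root F: left subtree has 0 nodes { }, right has 1 {H}.
      Root R: left subtree has 6 nodes {B, Q, X, M, N, Z}, right has 0 { }.
        Root M: left subtree has 3 nodes {B, Q, X}, right has 2 {N, Z}.
          Root B: left subtree has 0 nodes { }, right has 2 {Q, X}.
            Root Q: left subtree has 0 nodes { }, right has 1 {X}.
          Root Z: left subtree has 1 node {N}, right has 0 { }.

C H F X Q B N Z M R W V T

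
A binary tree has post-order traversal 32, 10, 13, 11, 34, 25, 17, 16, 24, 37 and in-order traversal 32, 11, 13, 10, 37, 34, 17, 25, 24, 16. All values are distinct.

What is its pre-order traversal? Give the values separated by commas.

The last element of post-order is the root; it splits in-order into left and right subtrees.
Root 37: left subtree has 4 nodes {32, 11, 13, 10}, right has 5 {34, 17, 25, 24, 16}.
  Root 11: left subtree has 1 node {32}, right has 2 {13, 10}.
    Root 13: left subtree has 0 nodes { }, right has 1 {10}.
  Root 24: left subtree has 3 nodes {34, 17, 25}, right has 1 {16}.
    Root 17: left subtree has 1 node {34}, right has 1 {25}.

37, 11, 32, 13, 10, 24, 17, 34, 25, 16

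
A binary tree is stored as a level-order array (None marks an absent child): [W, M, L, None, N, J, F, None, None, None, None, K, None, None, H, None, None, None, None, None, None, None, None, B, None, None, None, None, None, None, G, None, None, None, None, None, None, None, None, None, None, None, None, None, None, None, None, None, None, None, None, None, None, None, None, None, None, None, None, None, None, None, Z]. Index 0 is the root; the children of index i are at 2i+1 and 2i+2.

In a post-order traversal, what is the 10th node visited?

L

Post-order visits the left subtree, then the right subtree, then the node.
At W: go left to M.
  At M: no left child.
  At M: go right to N.
    N is a leaf — visit N.
  Visit M.
At W: go right to L.
  At L: go left to J.
    At J: go left to K.
      At K: go left to B.
        B is a leaf — visit B.
      At K: no right child.
      Visit K.
    At J: no right child.
    Visit J.
  At L: go right to F.
    At F: no left child.
    At F: go right to H.
      At H: no left child.
      At H: go right to G.
        At G: no left child.
        At G: go right to Z.
          Z is a leaf — visit Z.
        Visit G.
      Visit H.
    Visit F.
  Visit L.
Visit W.
Full post-order sequence: N, M, B, K, J, Z, G, H, F, L, W.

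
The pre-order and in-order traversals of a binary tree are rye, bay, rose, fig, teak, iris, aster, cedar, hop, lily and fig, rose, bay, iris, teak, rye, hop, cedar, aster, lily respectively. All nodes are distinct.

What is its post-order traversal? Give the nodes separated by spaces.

The first element of pre-order is the root; it splits in-order into left and right subtrees.
Root rye: left subtree has 5 nodes {fig, rose, bay, iris, teak}, right has 4 {hop, cedar, aster, lily}.
  Root bay: left subtree has 2 nodes {fig, rose}, right has 2 {iris, teak}.
    Root rose: left subtree has 1 node {fig}, right has 0 { }.
    Root teak: left subtree has 1 node {iris}, right has 0 { }.
  Root aster: left subtree has 2 nodes {hop, cedar}, right has 1 {lily}.
    Root cedar: left subtree has 1 node {hop}, right has 0 { }.

fig rose iris teak bay hop cedar lily aster rye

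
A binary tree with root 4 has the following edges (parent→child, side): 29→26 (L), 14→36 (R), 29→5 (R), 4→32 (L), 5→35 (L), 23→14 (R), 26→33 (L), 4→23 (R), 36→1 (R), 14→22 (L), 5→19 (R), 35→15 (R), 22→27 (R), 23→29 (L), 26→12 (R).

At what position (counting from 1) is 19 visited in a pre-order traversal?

11

Pre-order visits the node, then its left subtree, then its right subtree.
Visit 4.
At 4: go left to 32.
  32 is a leaf — visit 32.
At 4: go right to 23.
  Visit 23.
  At 23: go left to 29.
    Visit 29.
    At 29: go left to 26.
      Visit 26.
      At 26: go left to 33.
        33 is a leaf — visit 33.
      At 26: go right to 12.
        12 is a leaf — visit 12.
    At 29: go right to 5.
      Visit 5.
      At 5: go left to 35.
        Visit 35.
        At 35: no left child.
        At 35: go right to 15.
          15 is a leaf — visit 15.
      At 5: go right to 19.
        19 is a leaf — visit 19.
  At 23: go right to 14.
    Visit 14.
    At 14: go left to 22.
      Visit 22.
      At 22: no left child.
      At 22: go right to 27.
        27 is a leaf — visit 27.
    At 14: go right to 36.
      Visit 36.
      At 36: no left child.
      At 36: go right to 1.
        1 is a leaf — visit 1.
Full pre-order sequence: 4, 32, 23, 29, 26, 33, 12, 5, 35, 15, 19, 14, 22, 27, 36, 1.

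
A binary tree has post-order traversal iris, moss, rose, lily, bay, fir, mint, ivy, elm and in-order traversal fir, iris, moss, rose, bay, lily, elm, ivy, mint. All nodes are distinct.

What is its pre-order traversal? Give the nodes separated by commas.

elm, fir, bay, rose, moss, iris, lily, ivy, mint

The last element of post-order is the root; it splits in-order into left and right subtrees.
Root elm: left subtree has 6 nodes {fir, iris, moss, rose, bay, lily}, right has 2 {ivy, mint}.
  Root fir: left subtree has 0 nodes { }, right has 5 {iris, moss, rose, bay, lily}.
    Root bay: left subtree has 3 nodes {iris, moss, rose}, right has 1 {lily}.
      Root rose: left subtree has 2 nodes {iris, moss}, right has 0 { }.
        Root moss: left subtree has 1 node {iris}, right has 0 { }.
  Root ivy: left subtree has 0 nodes { }, right has 1 {mint}.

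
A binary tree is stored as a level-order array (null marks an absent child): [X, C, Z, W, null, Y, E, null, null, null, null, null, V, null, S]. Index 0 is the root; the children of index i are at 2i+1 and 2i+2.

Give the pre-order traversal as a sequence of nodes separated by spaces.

Pre-order visits the node, then its left subtree, then its right subtree.
Visit X.
At X: go left to C.
  Visit C.
  At C: go left to W.
    W is a leaf — visit W.
  At C: no right child.
At X: go right to Z.
  Visit Z.
  At Z: go left to Y.
    Visit Y.
    At Y: no left child.
    At Y: go right to V.
      V is a leaf — visit V.
  At Z: go right to E.
    Visit E.
    At E: no left child.
    At E: go right to S.
      S is a leaf — visit S.

X C W Z Y V E S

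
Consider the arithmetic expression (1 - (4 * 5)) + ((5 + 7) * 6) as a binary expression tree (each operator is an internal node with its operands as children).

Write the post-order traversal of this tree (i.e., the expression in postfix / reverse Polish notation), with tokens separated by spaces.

Post-order on an expression tree gives postfix notation: for each operator, emit left operand, right operand, then the operator.

1 4 5 * - 5 7 + 6 * +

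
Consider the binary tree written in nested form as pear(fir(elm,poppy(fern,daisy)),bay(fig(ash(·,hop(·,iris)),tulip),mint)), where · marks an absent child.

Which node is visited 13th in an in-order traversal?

mint

In-order visits the left subtree, then the node, then the right subtree.
At pear: go left to fir.
  At fir: go left to elm.
    elm is a leaf — visit elm.
  Visit fir.
  At fir: go right to poppy.
    At poppy: go left to fern.
      fern is a leaf — visit fern.
    Visit poppy.
    At poppy: go right to daisy.
      daisy is a leaf — visit daisy.
Visit pear.
At pear: go right to bay.
  At bay: go left to fig.
    At fig: go left to ash.
      At ash: no left child.
      Visit ash.
      At ash: go right to hop.
        At hop: no left child.
        Visit hop.
        At hop: go right to iris.
          iris is a leaf — visit iris.
    Visit fig.
    At fig: go right to tulip.
      tulip is a leaf — visit tulip.
  Visit bay.
  At bay: go right to mint.
    mint is a leaf — visit mint.
Full in-order sequence: elm, fir, fern, poppy, daisy, pear, ash, hop, iris, fig, tulip, bay, mint.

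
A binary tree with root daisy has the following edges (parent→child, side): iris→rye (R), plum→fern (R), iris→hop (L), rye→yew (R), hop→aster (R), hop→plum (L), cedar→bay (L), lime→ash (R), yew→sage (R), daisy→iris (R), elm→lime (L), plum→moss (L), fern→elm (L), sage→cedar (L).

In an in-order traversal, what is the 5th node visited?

In-order visits the left subtree, then the node, then the right subtree.
At daisy: no left child.
Visit daisy.
At daisy: go right to iris.
  At iris: go left to hop.
    At hop: go left to plum.
      At plum: go left to moss.
        moss is a leaf — visit moss.
      Visit plum.
      At plum: go right to fern.
        At fern: go left to elm.
          At elm: go left to lime.
            At lime: no left child.
            Visit lime.
            At lime: go right to ash.
              ash is a leaf — visit ash.
          Visit elm.
          At elm: no right child.
        Visit fern.
        At fern: no right child.
    Visit hop.
    At hop: go right to aster.
      aster is a leaf — visit aster.
  Visit iris.
  At iris: go right to rye.
    At rye: no left child.
    Visit rye.
    At rye: go right to yew.
      At yew: no left child.
      Visit yew.
      At yew: go right to sage.
        At sage: go left to cedar.
          At cedar: go left to bay.
            bay is a leaf — visit bay.
          Visit cedar.
          At cedar: no right child.
        Visit sage.
        At sage: no right child.
Full in-order sequence: daisy, moss, plum, lime, ash, elm, fern, hop, aster, iris, rye, yew, bay, cedar, sage.

ash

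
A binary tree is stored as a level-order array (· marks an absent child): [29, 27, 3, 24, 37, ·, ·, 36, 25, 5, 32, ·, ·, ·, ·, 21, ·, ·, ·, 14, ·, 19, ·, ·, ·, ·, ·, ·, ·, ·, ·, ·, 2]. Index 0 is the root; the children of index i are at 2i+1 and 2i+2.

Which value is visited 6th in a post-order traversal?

14

Post-order visits the left subtree, then the right subtree, then the node.
At 29: go left to 27.
  At 27: go left to 24.
    At 24: go left to 36.
      At 36: go left to 21.
        At 21: no left child.
        At 21: go right to 2.
          2 is a leaf — visit 2.
        Visit 21.
      At 36: no right child.
      Visit 36.
    At 24: go right to 25.
      25 is a leaf — visit 25.
    Visit 24.
  At 27: go right to 37.
    At 37: go left to 5.
      At 5: go left to 14.
        14 is a leaf — visit 14.
      At 5: no right child.
      Visit 5.
    At 37: go right to 32.
      At 32: go left to 19.
        19 is a leaf — visit 19.
      At 32: no right child.
      Visit 32.
    Visit 37.
  Visit 27.
At 29: go right to 3.
  3 is a leaf — visit 3.
Visit 29.
Full post-order sequence: 2, 21, 36, 25, 24, 14, 5, 19, 32, 37, 27, 3, 29.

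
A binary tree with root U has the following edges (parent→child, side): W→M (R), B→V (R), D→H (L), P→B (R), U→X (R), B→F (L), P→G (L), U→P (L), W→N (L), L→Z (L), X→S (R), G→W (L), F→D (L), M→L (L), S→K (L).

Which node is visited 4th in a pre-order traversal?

Pre-order visits the node, then its left subtree, then its right subtree.
Visit U.
At U: go left to P.
  Visit P.
  At P: go left to G.
    Visit G.
    At G: go left to W.
      Visit W.
      At W: go left to N.
        N is a leaf — visit N.
      At W: go right to M.
        Visit M.
        At M: go left to L.
          Visit L.
          At L: go left to Z.
            Z is a leaf — visit Z.
          At L: no right child.
        At M: no right child.
    At G: no right child.
  At P: go right to B.
    Visit B.
    At B: go left to F.
      Visit F.
      At F: go left to D.
        Visit D.
        At D: go left to H.
          H is a leaf — visit H.
        At D: no right child.
      At F: no right child.
    At B: go right to V.
      V is a leaf — visit V.
At U: go right to X.
  Visit X.
  At X: no left child.
  At X: go right to S.
    Visit S.
    At S: go left to K.
      K is a leaf — visit K.
    At S: no right child.
Full pre-order sequence: U, P, G, W, N, M, L, Z, B, F, D, H, V, X, S, K.

W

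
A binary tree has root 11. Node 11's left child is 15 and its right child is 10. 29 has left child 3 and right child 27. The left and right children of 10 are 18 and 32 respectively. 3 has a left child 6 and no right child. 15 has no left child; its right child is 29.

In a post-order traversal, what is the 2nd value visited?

3

Post-order visits the left subtree, then the right subtree, then the node.
At 11: go left to 15.
  At 15: no left child.
  At 15: go right to 29.
    At 29: go left to 3.
      At 3: go left to 6.
        6 is a leaf — visit 6.
      At 3: no right child.
      Visit 3.
    At 29: go right to 27.
      27 is a leaf — visit 27.
    Visit 29.
  Visit 15.
At 11: go right to 10.
  At 10: go left to 18.
    18 is a leaf — visit 18.
  At 10: go right to 32.
    32 is a leaf — visit 32.
  Visit 10.
Visit 11.
Full post-order sequence: 6, 3, 27, 29, 15, 18, 32, 10, 11.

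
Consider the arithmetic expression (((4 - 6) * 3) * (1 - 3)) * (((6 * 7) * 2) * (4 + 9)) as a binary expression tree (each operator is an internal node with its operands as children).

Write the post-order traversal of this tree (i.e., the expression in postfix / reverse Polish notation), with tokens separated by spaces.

4 6 - 3 * 1 3 - * 6 7 * 2 * 4 9 + * *

Post-order on an expression tree gives postfix notation: for each operator, emit left operand, right operand, then the operator.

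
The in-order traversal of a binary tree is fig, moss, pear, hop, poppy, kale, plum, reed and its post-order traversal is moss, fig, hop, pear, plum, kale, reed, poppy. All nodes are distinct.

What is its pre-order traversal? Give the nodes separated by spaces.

The last element of post-order is the root; it splits in-order into left and right subtrees.
Root poppy: left subtree has 4 nodes {fig, moss, pear, hop}, right has 3 {kale, plum, reed}.
  Root pear: left subtree has 2 nodes {fig, moss}, right has 1 {hop}.
    Root fig: left subtree has 0 nodes { }, right has 1 {moss}.
  Root reed: left subtree has 2 nodes {kale, plum}, right has 0 { }.
    Root kale: left subtree has 0 nodes { }, right has 1 {plum}.

poppy pear fig moss hop reed kale plum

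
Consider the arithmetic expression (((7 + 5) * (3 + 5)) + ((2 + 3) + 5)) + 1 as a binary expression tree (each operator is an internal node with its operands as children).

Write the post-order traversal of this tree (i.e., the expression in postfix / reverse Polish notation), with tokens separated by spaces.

7 5 + 3 5 + * 2 3 + 5 + + 1 +

Post-order on an expression tree gives postfix notation: for each operator, emit left operand, right operand, then the operator.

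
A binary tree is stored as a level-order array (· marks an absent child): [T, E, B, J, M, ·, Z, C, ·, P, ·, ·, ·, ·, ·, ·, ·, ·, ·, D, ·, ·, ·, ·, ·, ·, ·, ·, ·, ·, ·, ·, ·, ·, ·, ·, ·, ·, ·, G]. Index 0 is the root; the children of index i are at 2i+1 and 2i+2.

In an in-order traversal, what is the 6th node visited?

P

In-order visits the left subtree, then the node, then the right subtree.
At T: go left to E.
  At E: go left to J.
    At J: go left to C.
      C is a leaf — visit C.
    Visit J.
    At J: no right child.
  Visit E.
  At E: go right to M.
    At M: go left to P.
      At P: go left to D.
        At D: go left to G.
          G is a leaf — visit G.
        Visit D.
        At D: no right child.
      Visit P.
      At P: no right child.
    Visit M.
    At M: no right child.
Visit T.
At T: go right to B.
  At B: no left child.
  Visit B.
  At B: go right to Z.
    Z is a leaf — visit Z.
Full in-order sequence: C, J, E, G, D, P, M, T, B, Z.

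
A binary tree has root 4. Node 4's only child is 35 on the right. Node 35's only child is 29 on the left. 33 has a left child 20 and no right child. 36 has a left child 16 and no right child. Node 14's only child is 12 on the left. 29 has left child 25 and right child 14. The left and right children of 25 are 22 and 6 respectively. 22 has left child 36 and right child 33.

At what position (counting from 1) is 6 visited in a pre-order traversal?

10

Pre-order visits the node, then its left subtree, then its right subtree.
Visit 4.
At 4: no left child.
At 4: go right to 35.
  Visit 35.
  At 35: go left to 29.
    Visit 29.
    At 29: go left to 25.
      Visit 25.
      At 25: go left to 22.
        Visit 22.
        At 22: go left to 36.
          Visit 36.
          At 36: go left to 16.
            16 is a leaf — visit 16.
          At 36: no right child.
        At 22: go right to 33.
          Visit 33.
          At 33: go left to 20.
            20 is a leaf — visit 20.
          At 33: no right child.
      At 25: go right to 6.
        6 is a leaf — visit 6.
    At 29: go right to 14.
      Visit 14.
      At 14: go left to 12.
        12 is a leaf — visit 12.
      At 14: no right child.
  At 35: no right child.
Full pre-order sequence: 4, 35, 29, 25, 22, 36, 16, 33, 20, 6, 14, 12.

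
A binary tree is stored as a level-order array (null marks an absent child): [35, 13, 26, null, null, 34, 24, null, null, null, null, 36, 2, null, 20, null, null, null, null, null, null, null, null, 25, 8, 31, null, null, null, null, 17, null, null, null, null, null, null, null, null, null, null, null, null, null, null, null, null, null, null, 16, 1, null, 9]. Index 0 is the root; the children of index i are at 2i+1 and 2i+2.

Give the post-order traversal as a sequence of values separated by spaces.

Post-order visits the left subtree, then the right subtree, then the node.
At 35: go left to 13.
  13 is a leaf — visit 13.
At 35: go right to 26.
  At 26: go left to 34.
    At 34: go left to 36.
      At 36: go left to 25.
        25 is a leaf — visit 25.
      At 36: go right to 8.
        At 8: go left to 16.
          16 is a leaf — visit 16.
        At 8: go right to 1.
          1 is a leaf — visit 1.
        Visit 8.
      Visit 36.
    At 34: go right to 2.
      At 2: go left to 31.
        At 31: no left child.
        At 31: go right to 9.
          9 is a leaf — visit 9.
        Visit 31.
      At 2: no right child.
      Visit 2.
    Visit 34.
  At 26: go right to 24.
    At 24: no left child.
    At 24: go right to 20.
      At 20: no left child.
      At 20: go right to 17.
        17 is a leaf — visit 17.
      Visit 20.
    Visit 24.
  Visit 26.
Visit 35.

13 25 16 1 8 36 9 31 2 34 17 20 24 26 35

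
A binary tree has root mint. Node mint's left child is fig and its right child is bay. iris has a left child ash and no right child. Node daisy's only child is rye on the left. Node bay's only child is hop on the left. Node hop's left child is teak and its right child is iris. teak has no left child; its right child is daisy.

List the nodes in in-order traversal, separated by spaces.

fig mint teak rye daisy hop ash iris bay

In-order visits the left subtree, then the node, then the right subtree.
At mint: go left to fig.
  fig is a leaf — visit fig.
Visit mint.
At mint: go right to bay.
  At bay: go left to hop.
    At hop: go left to teak.
      At teak: no left child.
      Visit teak.
      At teak: go right to daisy.
        At daisy: go left to rye.
          rye is a leaf — visit rye.
        Visit daisy.
        At daisy: no right child.
    Visit hop.
    At hop: go right to iris.
      At iris: go left to ash.
        ash is a leaf — visit ash.
      Visit iris.
      At iris: no right child.
  Visit bay.
  At bay: no right child.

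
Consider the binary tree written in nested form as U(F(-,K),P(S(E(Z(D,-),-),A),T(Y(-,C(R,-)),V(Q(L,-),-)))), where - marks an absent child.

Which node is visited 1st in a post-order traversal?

Post-order visits the left subtree, then the right subtree, then the node.
At U: go left to F.
  At F: no left child.
  At F: go right to K.
    K is a leaf — visit K.
  Visit F.
At U: go right to P.
  At P: go left to S.
    At S: go left to E.
      At E: go left to Z.
        At Z: go left to D.
          D is a leaf — visit D.
        At Z: no right child.
        Visit Z.
      At E: no right child.
      Visit E.
    At S: go right to A.
      A is a leaf — visit A.
    Visit S.
  At P: go right to T.
    At T: go left to Y.
      At Y: no left child.
      At Y: go right to C.
        At C: go left to R.
          R is a leaf — visit R.
        At C: no right child.
        Visit C.
      Visit Y.
    At T: go right to V.
      At V: go left to Q.
        At Q: go left to L.
          L is a leaf — visit L.
        At Q: no right child.
        Visit Q.
      At V: no right child.
      Visit V.
    Visit T.
  Visit P.
Visit U.
Full post-order sequence: K, F, D, Z, E, A, S, R, C, Y, L, Q, V, T, P, U.

K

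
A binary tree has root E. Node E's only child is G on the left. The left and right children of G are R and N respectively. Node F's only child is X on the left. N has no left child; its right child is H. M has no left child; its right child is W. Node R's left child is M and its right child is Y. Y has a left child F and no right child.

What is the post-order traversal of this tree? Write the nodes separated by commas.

Post-order visits the left subtree, then the right subtree, then the node.
At E: go left to G.
  At G: go left to R.
    At R: go left to M.
      At M: no left child.
      At M: go right to W.
        W is a leaf — visit W.
      Visit M.
    At R: go right to Y.
      At Y: go left to F.
        At F: go left to X.
          X is a leaf — visit X.
        At F: no right child.
        Visit F.
      At Y: no right child.
      Visit Y.
    Visit R.
  At G: go right to N.
    At N: no left child.
    At N: go right to H.
      H is a leaf — visit H.
    Visit N.
  Visit G.
At E: no right child.
Visit E.

W, M, X, F, Y, R, H, N, G, E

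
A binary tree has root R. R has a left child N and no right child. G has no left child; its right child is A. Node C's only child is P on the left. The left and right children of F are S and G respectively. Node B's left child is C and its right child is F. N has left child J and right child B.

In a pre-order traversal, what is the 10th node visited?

A

Pre-order visits the node, then its left subtree, then its right subtree.
Visit R.
At R: go left to N.
  Visit N.
  At N: go left to J.
    J is a leaf — visit J.
  At N: go right to B.
    Visit B.
    At B: go left to C.
      Visit C.
      At C: go left to P.
        P is a leaf — visit P.
      At C: no right child.
    At B: go right to F.
      Visit F.
      At F: go left to S.
        S is a leaf — visit S.
      At F: go right to G.
        Visit G.
        At G: no left child.
        At G: go right to A.
          A is a leaf — visit A.
At R: no right child.
Full pre-order sequence: R, N, J, B, C, P, F, S, G, A.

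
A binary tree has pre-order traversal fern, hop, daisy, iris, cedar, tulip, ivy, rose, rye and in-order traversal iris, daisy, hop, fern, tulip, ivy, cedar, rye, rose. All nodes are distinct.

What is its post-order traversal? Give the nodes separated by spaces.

iris daisy hop ivy tulip rye rose cedar fern

The first element of pre-order is the root; it splits in-order into left and right subtrees.
Root fern: left subtree has 3 nodes {iris, daisy, hop}, right has 5 {tulip, ivy, cedar, rye, rose}.
  Root hop: left subtree has 2 nodes {iris, daisy}, right has 0 { }.
    Root daisy: left subtree has 1 node {iris}, right has 0 { }.
  Root cedar: left subtree has 2 nodes {tulip, ivy}, right has 2 {rye, rose}.
    Root tulip: left subtree has 0 nodes { }, right has 1 {ivy}.
    Root rose: left subtree has 1 node {rye}, right has 0 { }.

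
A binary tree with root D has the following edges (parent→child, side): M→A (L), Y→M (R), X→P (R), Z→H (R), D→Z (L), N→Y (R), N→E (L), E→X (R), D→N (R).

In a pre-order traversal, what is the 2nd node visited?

Z

Pre-order visits the node, then its left subtree, then its right subtree.
Visit D.
At D: go left to Z.
  Visit Z.
  At Z: no left child.
  At Z: go right to H.
    H is a leaf — visit H.
At D: go right to N.
  Visit N.
  At N: go left to E.
    Visit E.
    At E: no left child.
    At E: go right to X.
      Visit X.
      At X: no left child.
      At X: go right to P.
        P is a leaf — visit P.
  At N: go right to Y.
    Visit Y.
    At Y: no left child.
    At Y: go right to M.
      Visit M.
      At M: go left to A.
        A is a leaf — visit A.
      At M: no right child.
Full pre-order sequence: D, Z, H, N, E, X, P, Y, M, A.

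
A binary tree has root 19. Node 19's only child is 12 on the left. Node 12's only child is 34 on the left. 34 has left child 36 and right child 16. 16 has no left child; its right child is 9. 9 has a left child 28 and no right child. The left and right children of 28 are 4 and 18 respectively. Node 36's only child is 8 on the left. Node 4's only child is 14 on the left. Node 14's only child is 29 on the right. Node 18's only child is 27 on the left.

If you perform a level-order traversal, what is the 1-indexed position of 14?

Level-order visits nodes level by level from the root, left to right within each level.
Level 0: 19
Level 1: 12
Level 2: 34
Level 3: 36, 16
Level 4: 8, 9
Level 5: 28
Level 6: 4, 18
Level 7: 14, 27
Level 8: 29
Full level-order sequence: 19, 12, 34, 36, 16, 8, 9, 28, 4, 18, 14, 27, 29.

11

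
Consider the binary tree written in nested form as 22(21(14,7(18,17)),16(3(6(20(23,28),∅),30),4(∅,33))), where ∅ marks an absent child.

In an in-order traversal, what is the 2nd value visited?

21

In-order visits the left subtree, then the node, then the right subtree.
At 22: go left to 21.
  At 21: go left to 14.
    14 is a leaf — visit 14.
  Visit 21.
  At 21: go right to 7.
    At 7: go left to 18.
      18 is a leaf — visit 18.
    Visit 7.
    At 7: go right to 17.
      17 is a leaf — visit 17.
Visit 22.
At 22: go right to 16.
  At 16: go left to 3.
    At 3: go left to 6.
      At 6: go left to 20.
        At 20: go left to 23.
          23 is a leaf — visit 23.
        Visit 20.
        At 20: go right to 28.
          28 is a leaf — visit 28.
      Visit 6.
      At 6: no right child.
    Visit 3.
    At 3: go right to 30.
      30 is a leaf — visit 30.
  Visit 16.
  At 16: go right to 4.
    At 4: no left child.
    Visit 4.
    At 4: go right to 33.
      33 is a leaf — visit 33.
Full in-order sequence: 14, 21, 18, 7, 17, 22, 23, 20, 28, 6, 3, 30, 16, 4, 33.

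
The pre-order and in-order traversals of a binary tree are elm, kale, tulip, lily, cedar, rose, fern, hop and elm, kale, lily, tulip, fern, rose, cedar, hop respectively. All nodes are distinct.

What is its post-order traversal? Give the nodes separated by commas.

The first element of pre-order is the root; it splits in-order into left and right subtrees.
Root elm: left subtree has 0 nodes { }, right has 7 {kale, lily, tulip, fern, rose, cedar, hop}.
  Root kale: left subtree has 0 nodes { }, right has 6 {lily, tulip, fern, rose, cedar, hop}.
    Root tulip: left subtree has 1 node {lily}, right has 4 {fern, rose, cedar, hop}.
      Root cedar: left subtree has 2 nodes {fern, rose}, right has 1 {hop}.
        Root rose: left subtree has 1 node {fern}, right has 0 { }.

lily, fern, rose, hop, cedar, tulip, kale, elm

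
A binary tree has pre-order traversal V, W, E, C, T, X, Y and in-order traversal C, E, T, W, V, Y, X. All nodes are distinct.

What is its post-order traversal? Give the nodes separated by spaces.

The first element of pre-order is the root; it splits in-order into left and right subtrees.
Root V: left subtree has 4 nodes {C, E, T, W}, right has 2 {Y, X}.
  Root W: left subtree has 3 nodes {C, E, T}, right has 0 { }.
    Root E: left subtree has 1 node {C}, right has 1 {T}.
  Root X: left subtree has 1 node {Y}, right has 0 { }.

C T E W Y X V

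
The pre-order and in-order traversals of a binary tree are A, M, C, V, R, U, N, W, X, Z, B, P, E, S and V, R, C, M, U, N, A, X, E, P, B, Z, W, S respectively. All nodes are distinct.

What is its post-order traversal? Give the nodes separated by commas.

The first element of pre-order is the root; it splits in-order into left and right subtrees.
Root A: left subtree has 6 nodes {V, R, C, M, U, N}, right has 7 {X, E, P, B, Z, W, S}.
  Root M: left subtree has 3 nodes {V, R, C}, right has 2 {U, N}.
    Root C: left subtree has 2 nodes {V, R}, right has 0 { }.
      Root V: left subtree has 0 nodes { }, right has 1 {R}.
    Root U: left subtree has 0 nodes { }, right has 1 {N}.
  Root W: left subtree has 5 nodes {X, E, P, B, Z}, right has 1 {S}.
    Root X: left subtree has 0 nodes { }, right has 4 {E, P, B, Z}.
      Root Z: left subtree has 3 nodes {E, P, B}, right has 0 { }.
        Root B: left subtree has 2 nodes {E, P}, right has 0 { }.
          Root P: left subtree has 1 node {E}, right has 0 { }.

R, V, C, N, U, M, E, P, B, Z, X, S, W, A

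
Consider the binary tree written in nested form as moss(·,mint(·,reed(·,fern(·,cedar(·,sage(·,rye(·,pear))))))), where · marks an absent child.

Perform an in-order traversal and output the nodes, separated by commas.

moss, mint, reed, fern, cedar, sage, rye, pear

In-order visits the left subtree, then the node, then the right subtree.
At moss: no left child.
Visit moss.
At moss: go right to mint.
  At mint: no left child.
  Visit mint.
  At mint: go right to reed.
    At reed: no left child.
    Visit reed.
    At reed: go right to fern.
      At fern: no left child.
      Visit fern.
      At fern: go right to cedar.
        At cedar: no left child.
        Visit cedar.
        At cedar: go right to sage.
          At sage: no left child.
          Visit sage.
          At sage: go right to rye.
            At rye: no left child.
            Visit rye.
            At rye: go right to pear.
              pear is a leaf — visit pear.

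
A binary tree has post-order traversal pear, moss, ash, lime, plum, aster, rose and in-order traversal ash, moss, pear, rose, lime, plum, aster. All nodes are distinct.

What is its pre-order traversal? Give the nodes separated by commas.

The last element of post-order is the root; it splits in-order into left and right subtrees.
Root rose: left subtree has 3 nodes {ash, moss, pear}, right has 3 {lime, plum, aster}.
  Root ash: left subtree has 0 nodes { }, right has 2 {moss, pear}.
    Root moss: left subtree has 0 nodes { }, right has 1 {pear}.
  Root aster: left subtree has 2 nodes {lime, plum}, right has 0 { }.
    Root plum: left subtree has 1 node {lime}, right has 0 { }.

rose, ash, moss, pear, aster, plum, lime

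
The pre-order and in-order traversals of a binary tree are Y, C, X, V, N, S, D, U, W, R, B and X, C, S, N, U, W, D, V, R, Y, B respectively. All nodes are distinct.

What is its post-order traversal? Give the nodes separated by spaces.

X S W U D N R V C B Y

The first element of pre-order is the root; it splits in-order into left and right subtrees.
Root Y: left subtree has 9 nodes {X, C, S, N, U, W, D, V, R}, right has 1 {B}.
  Root C: left subtree has 1 node {X}, right has 7 {S, N, U, W, D, V, R}.
    Root V: left subtree has 5 nodes {S, N, U, W, D}, right has 1 {R}.
      Root N: left subtree has 1 node {S}, right has 3 {U, W, D}.
        Root D: left subtree has 2 nodes {U, W}, right has 0 { }.
          Root U: left subtree has 0 nodes { }, right has 1 {W}.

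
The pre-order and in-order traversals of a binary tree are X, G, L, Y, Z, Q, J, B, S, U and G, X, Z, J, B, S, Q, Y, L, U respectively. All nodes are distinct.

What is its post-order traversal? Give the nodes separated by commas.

G, S, B, J, Q, Z, Y, U, L, X

The first element of pre-order is the root; it splits in-order into left and right subtrees.
Root X: left subtree has 1 node {G}, right has 8 {Z, J, B, S, Q, Y, L, U}.
  Root L: left subtree has 6 nodes {Z, J, B, S, Q, Y}, right has 1 {U}.
    Root Y: left subtree has 5 nodes {Z, J, B, S, Q}, right has 0 { }.
      Root Z: left subtree has 0 nodes { }, right has 4 {J, B, S, Q}.
        Root Q: left subtree has 3 nodes {J, B, S}, right has 0 { }.
          Root J: left subtree has 0 nodes { }, right has 2 {B, S}.
            Root B: left subtree has 0 nodes { }, right has 1 {S}.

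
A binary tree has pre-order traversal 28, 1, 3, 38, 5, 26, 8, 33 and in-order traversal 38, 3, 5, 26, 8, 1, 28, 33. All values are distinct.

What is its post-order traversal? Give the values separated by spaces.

The first element of pre-order is the root; it splits in-order into left and right subtrees.
Root 28: left subtree has 6 nodes {38, 3, 5, 26, 8, 1}, right has 1 {33}.
  Root 1: left subtree has 5 nodes {38, 3, 5, 26, 8}, right has 0 { }.
    Root 3: left subtree has 1 node {38}, right has 3 {5, 26, 8}.
      Root 5: left subtree has 0 nodes { }, right has 2 {26, 8}.
        Root 26: left subtree has 0 nodes { }, right has 1 {8}.

38 8 26 5 3 1 33 28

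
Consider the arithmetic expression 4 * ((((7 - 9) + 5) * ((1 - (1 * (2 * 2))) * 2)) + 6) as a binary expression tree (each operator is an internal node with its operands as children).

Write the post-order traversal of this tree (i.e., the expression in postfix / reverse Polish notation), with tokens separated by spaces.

4 7 9 - 5 + 1 1 2 2 * * - 2 * * 6 + *

Post-order on an expression tree gives postfix notation: for each operator, emit left operand, right operand, then the operator.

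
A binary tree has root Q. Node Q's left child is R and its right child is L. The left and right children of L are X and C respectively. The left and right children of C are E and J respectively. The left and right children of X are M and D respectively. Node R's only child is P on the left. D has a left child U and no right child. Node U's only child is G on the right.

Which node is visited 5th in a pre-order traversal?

X

Pre-order visits the node, then its left subtree, then its right subtree.
Visit Q.
At Q: go left to R.
  Visit R.
  At R: go left to P.
    P is a leaf — visit P.
  At R: no right child.
At Q: go right to L.
  Visit L.
  At L: go left to X.
    Visit X.
    At X: go left to M.
      M is a leaf — visit M.
    At X: go right to D.
      Visit D.
      At D: go left to U.
        Visit U.
        At U: no left child.
        At U: go right to G.
          G is a leaf — visit G.
      At D: no right child.
  At L: go right to C.
    Visit C.
    At C: go left to E.
      E is a leaf — visit E.
    At C: go right to J.
      J is a leaf — visit J.
Full pre-order sequence: Q, R, P, L, X, M, D, U, G, C, E, J.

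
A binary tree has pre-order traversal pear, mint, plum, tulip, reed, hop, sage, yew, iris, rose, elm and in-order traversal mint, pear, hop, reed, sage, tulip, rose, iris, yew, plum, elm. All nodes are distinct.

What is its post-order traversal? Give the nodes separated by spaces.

mint hop sage reed rose iris yew tulip elm plum pear

The first element of pre-order is the root; it splits in-order into left and right subtrees.
Root pear: left subtree has 1 node {mint}, right has 9 {hop, reed, sage, tulip, rose, iris, yew, plum, elm}.
  Root plum: left subtree has 7 nodes {hop, reed, sage, tulip, rose, iris, yew}, right has 1 {elm}.
    Root tulip: left subtree has 3 nodes {hop, reed, sage}, right has 3 {rose, iris, yew}.
      Root reed: left subtree has 1 node {hop}, right has 1 {sage}.
      Root yew: left subtree has 2 nodes {rose, iris}, right has 0 { }.
        Root iris: left subtree has 1 node {rose}, right has 0 { }.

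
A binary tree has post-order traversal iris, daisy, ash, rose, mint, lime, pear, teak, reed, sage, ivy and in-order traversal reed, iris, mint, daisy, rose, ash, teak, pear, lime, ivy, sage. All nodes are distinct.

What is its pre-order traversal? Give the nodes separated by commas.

The last element of post-order is the root; it splits in-order into left and right subtrees.
Root ivy: left subtree has 9 nodes {reed, iris, mint, daisy, rose, ash, teak, pear, lime}, right has 1 {sage}.
  Root reed: left subtree has 0 nodes { }, right has 8 {iris, mint, daisy, rose, ash, teak, pear, lime}.
    Root teak: left subtree has 5 nodes {iris, mint, daisy, rose, ash}, right has 2 {pear, lime}.
      Root mint: left subtree has 1 node {iris}, right has 3 {daisy, rose, ash}.
        Root rose: left subtree has 1 node {daisy}, right has 1 {ash}.
      Root pear: left subtree has 0 nodes { }, right has 1 {lime}.

ivy, reed, teak, mint, iris, rose, daisy, ash, pear, lime, sage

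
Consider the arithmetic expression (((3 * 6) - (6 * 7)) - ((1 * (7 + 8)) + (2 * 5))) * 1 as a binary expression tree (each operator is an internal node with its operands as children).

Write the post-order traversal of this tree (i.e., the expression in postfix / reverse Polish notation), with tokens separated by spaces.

Post-order on an expression tree gives postfix notation: for each operator, emit left operand, right operand, then the operator.

3 6 * 6 7 * - 1 7 8 + * 2 5 * + - 1 *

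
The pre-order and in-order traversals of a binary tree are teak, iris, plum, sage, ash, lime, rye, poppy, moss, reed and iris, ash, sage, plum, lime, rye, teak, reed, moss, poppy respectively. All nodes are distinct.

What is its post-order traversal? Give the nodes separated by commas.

The first element of pre-order is the root; it splits in-order into left and right subtrees.
Root teak: left subtree has 6 nodes {iris, ash, sage, plum, lime, rye}, right has 3 {reed, moss, poppy}.
  Root iris: left subtree has 0 nodes { }, right has 5 {ash, sage, plum, lime, rye}.
    Root plum: left subtree has 2 nodes {ash, sage}, right has 2 {lime, rye}.
      Root sage: left subtree has 1 node {ash}, right has 0 { }.
      Root lime: left subtree has 0 nodes { }, right has 1 {rye}.
  Root poppy: left subtree has 2 nodes {reed, moss}, right has 0 { }.
    Root moss: left subtree has 1 node {reed}, right has 0 { }.

ash, sage, rye, lime, plum, iris, reed, moss, poppy, teak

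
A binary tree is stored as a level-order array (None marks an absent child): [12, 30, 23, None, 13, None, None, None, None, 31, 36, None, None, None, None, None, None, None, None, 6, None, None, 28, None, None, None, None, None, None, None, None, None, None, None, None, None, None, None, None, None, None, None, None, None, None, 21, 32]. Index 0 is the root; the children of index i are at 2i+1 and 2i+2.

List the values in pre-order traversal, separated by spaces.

Pre-order visits the node, then its left subtree, then its right subtree.
Visit 12.
At 12: go left to 30.
  Visit 30.
  At 30: no left child.
  At 30: go right to 13.
    Visit 13.
    At 13: go left to 31.
      Visit 31.
      At 31: go left to 6.
        6 is a leaf — visit 6.
      At 31: no right child.
    At 13: go right to 36.
      Visit 36.
      At 36: no left child.
      At 36: go right to 28.
        Visit 28.
        At 28: go left to 21.
          21 is a leaf — visit 21.
        At 28: go right to 32.
          32 is a leaf — visit 32.
At 12: go right to 23.
  23 is a leaf — visit 23.

12 30 13 31 6 36 28 21 32 23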